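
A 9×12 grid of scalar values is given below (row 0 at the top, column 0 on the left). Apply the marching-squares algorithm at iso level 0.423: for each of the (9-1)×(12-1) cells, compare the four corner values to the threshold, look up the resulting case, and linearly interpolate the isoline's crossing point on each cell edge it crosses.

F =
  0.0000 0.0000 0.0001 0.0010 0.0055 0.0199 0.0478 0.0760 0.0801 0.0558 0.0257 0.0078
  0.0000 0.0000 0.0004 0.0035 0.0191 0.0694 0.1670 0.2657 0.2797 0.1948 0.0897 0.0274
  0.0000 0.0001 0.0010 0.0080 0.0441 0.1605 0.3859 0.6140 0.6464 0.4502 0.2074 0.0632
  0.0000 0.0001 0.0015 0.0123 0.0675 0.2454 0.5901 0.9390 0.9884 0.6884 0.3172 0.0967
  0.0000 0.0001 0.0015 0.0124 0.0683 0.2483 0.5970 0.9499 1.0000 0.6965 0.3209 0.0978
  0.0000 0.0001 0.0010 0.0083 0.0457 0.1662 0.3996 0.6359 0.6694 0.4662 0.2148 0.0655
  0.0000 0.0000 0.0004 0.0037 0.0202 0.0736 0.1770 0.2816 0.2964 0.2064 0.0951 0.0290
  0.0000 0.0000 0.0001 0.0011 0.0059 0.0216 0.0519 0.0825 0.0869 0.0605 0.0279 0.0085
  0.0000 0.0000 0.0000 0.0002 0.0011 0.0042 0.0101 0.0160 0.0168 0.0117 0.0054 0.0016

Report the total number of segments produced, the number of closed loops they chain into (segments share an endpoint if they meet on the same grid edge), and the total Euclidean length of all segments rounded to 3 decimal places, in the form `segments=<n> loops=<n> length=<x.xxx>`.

segments=16 loops=1 length=13.391

cell (1,6): code 0100 → (1.452,7.000)–(2.000,6.163)
cell (1,7): code 1100 → (1.391,8.000)–(1.452,7.000)
cell (1,8): code 1100 → (1.894,9.000)–(1.391,8.000)
cell (1,9): code 1000 → (2.000,9.112)–(1.894,9.000)
cell (2,5): code 0100 → (2.182,6.000)–(3.000,5.515)
cell (2,6): code 1110 → (2.000,6.163)–(2.182,6.000)
cell (2,9): code 1001 → (3.000,9.715)–(2.000,9.112)
cell (3,5): code 0110 → (3.000,5.515)–(4.000,5.501)
cell (3,9): code 1001 → (4.000,9.728)–(3.000,9.715)
cell (4,5): code 0010 → (4.000,5.501)–(4.881,6.000)
cell (4,6): code 0111 → (4.881,6.000)–(5.000,6.099)
cell (4,9): code 1001 → (5.000,9.172)–(4.000,9.728)
cell (5,6): code 0010 → (5.000,6.099)–(5.601,7.000)
cell (5,7): code 0011 → (5.601,7.000)–(5.661,8.000)
cell (5,8): code 0011 → (5.661,8.000)–(5.166,9.000)
cell (5,9): code 0001 → (5.166,9.000)–(5.000,9.172)
total: 16 segments, chained into 1 closed loop(s), length Σ = 13.390560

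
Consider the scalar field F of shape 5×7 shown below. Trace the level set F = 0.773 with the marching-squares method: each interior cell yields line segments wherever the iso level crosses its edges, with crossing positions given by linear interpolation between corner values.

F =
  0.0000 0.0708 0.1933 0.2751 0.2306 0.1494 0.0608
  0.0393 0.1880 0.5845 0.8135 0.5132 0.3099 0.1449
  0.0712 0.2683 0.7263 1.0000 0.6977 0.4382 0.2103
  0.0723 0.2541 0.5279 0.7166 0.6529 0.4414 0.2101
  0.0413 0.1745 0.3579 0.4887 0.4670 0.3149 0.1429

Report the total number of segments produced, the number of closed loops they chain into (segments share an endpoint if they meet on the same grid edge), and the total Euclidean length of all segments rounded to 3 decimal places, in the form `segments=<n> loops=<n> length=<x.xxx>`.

cell (0,2): code 0100 → (0.925,3.000)–(1.000,2.823)
cell (0,3): code 1000 → (1.000,3.135)–(0.925,3.000)
cell (1,2): code 0110 → (1.000,2.823)–(2.000,2.171)
cell (1,3): code 1001 → (2.000,3.751)–(1.000,3.135)
cell (2,2): code 0010 → (2.000,2.171)–(2.801,3.000)
cell (2,3): code 0001 → (2.801,3.000)–(2.000,3.751)
total: 6 segments, chained into 1 closed loop(s), length Σ = 4.966145

segments=6 loops=1 length=4.966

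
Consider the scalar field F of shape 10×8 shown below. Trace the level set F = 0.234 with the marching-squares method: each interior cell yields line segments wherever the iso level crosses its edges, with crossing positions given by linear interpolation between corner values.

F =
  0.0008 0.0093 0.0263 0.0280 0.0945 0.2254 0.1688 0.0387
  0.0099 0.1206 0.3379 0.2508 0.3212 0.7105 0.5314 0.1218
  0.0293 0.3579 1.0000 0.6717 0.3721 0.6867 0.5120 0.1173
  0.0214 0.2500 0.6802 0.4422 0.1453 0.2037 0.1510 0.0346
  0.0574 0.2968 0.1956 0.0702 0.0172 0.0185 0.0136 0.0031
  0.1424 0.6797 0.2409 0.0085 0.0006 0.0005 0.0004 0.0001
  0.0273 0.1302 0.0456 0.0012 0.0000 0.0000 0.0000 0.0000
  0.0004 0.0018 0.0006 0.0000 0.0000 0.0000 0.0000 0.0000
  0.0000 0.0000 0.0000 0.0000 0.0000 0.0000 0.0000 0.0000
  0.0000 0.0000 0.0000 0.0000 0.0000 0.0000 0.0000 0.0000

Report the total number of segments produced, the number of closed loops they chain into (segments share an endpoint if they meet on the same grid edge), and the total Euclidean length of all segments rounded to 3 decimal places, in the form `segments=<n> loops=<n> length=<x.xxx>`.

segments=24 loops=1 length=21.008

cell (0,1): code 0100 → (0.667,2.000)–(1.000,1.522)
cell (0,2): code 1100 → (0.925,3.000)–(0.667,2.000)
cell (0,3): code 1100 → (0.615,4.000)–(0.925,3.000)
cell (0,4): code 1100 → (0.018,5.000)–(0.615,4.000)
cell (0,5): code 1100 → (0.180,6.000)–(0.018,5.000)
cell (0,6): code 1000 → (1.000,6.726)–(0.180,6.000)
cell (1,0): code 0100 → (1.478,1.000)–(2.000,0.623)
cell (1,1): code 1110 → (1.000,1.522)–(1.478,1.000)
cell (1,6): code 1001 → (2.000,6.704)–(1.000,6.726)
cell (2,0): code 0110 → (2.000,0.623)–(3.000,0.930)
cell (2,3): code 1011 → (3.000,3.701)–(2.609,4.000)
cell (2,4): code 0011 → (2.609,4.000)–(2.937,5.000)
cell (2,5): code 0011 → (2.937,5.000)–(2.770,6.000)
cell (2,6): code 0001 → (2.770,6.000)–(2.000,6.704)
cell (3,0): code 0110 → (3.000,0.930)–(4.000,0.738)
cell (3,1): code 1011 → (4.000,1.621)–(3.921,2.000)
cell (3,2): code 0011 → (3.921,2.000)–(3.560,3.000)
cell (3,3): code 0001 → (3.560,3.000)–(3.000,3.701)
cell (4,0): code 0110 → (4.000,0.738)–(5.000,0.170)
cell (4,1): code 1101 → (4.848,2.000)–(4.000,1.621)
cell (4,2): code 1000 → (5.000,2.030)–(4.848,2.000)
cell (5,0): code 0010 → (5.000,0.170)–(5.811,1.000)
cell (5,1): code 0011 → (5.811,1.000)–(5.035,2.000)
cell (5,2): code 0001 → (5.035,2.000)–(5.000,2.030)
total: 24 segments, chained into 1 closed loop(s), length Σ = 21.007821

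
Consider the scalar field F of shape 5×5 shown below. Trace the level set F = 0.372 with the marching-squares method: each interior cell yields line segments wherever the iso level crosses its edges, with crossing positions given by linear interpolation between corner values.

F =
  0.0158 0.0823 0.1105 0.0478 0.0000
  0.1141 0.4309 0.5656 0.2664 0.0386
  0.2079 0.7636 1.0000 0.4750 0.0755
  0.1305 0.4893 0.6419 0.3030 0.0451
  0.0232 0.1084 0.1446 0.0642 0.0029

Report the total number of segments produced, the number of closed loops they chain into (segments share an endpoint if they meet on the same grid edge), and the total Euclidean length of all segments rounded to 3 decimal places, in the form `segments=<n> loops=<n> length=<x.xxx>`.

segments=12 loops=1 length=8.970

cell (0,0): code 0100 → (0.831,1.000)–(1.000,0.814)
cell (0,1): code 1100 → (0.575,2.000)–(0.831,1.000)
cell (0,2): code 1000 → (1.000,2.647)–(0.575,2.000)
cell (1,0): code 0110 → (1.000,0.814)–(2.000,0.295)
cell (1,2): code 1101 → (1.506,3.000)–(1.000,2.647)
cell (1,3): code 1000 → (2.000,3.258)–(1.506,3.000)
cell (2,0): code 0110 → (2.000,0.295)–(3.000,0.673)
cell (2,2): code 1011 → (3.000,2.796)–(2.599,3.000)
cell (2,3): code 0001 → (2.599,3.000)–(2.000,3.258)
cell (3,0): code 0010 → (3.000,0.673)–(3.308,1.000)
cell (3,1): code 0011 → (3.308,1.000)–(3.543,2.000)
cell (3,2): code 0001 → (3.543,2.000)–(3.000,2.796)
total: 12 segments, chained into 1 closed loop(s), length Σ = 8.969553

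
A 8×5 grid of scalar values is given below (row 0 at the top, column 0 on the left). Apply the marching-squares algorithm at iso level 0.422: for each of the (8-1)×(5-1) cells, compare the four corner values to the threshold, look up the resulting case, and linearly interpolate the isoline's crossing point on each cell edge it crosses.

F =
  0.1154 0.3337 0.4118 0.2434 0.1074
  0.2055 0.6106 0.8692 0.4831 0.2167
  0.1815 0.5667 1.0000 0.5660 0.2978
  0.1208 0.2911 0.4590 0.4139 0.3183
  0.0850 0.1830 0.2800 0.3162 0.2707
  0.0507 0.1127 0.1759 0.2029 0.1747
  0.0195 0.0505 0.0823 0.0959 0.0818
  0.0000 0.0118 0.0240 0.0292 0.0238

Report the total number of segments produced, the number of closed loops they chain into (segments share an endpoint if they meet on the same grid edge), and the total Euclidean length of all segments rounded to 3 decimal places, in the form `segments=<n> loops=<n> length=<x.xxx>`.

segments=12 loops=1 length=9.478

cell (0,0): code 0100 → (0.319,1.000)–(1.000,0.534)
cell (0,1): code 1100 → (0.022,2.000)–(0.319,1.000)
cell (0,2): code 1100 → (0.745,3.000)–(0.022,2.000)
cell (0,3): code 1000 → (1.000,3.229)–(0.745,3.000)
cell (1,0): code 0110 → (1.000,0.534)–(2.000,0.624)
cell (1,3): code 1001 → (2.000,3.537)–(1.000,3.229)
cell (2,0): code 0010 → (2.000,0.624)–(2.525,1.000)
cell (2,1): code 0111 → (2.525,1.000)–(3.000,1.780)
cell (2,2): code 1011 → (3.000,2.820)–(2.947,3.000)
cell (2,3): code 0001 → (2.947,3.000)–(2.000,3.537)
cell (3,1): code 0010 → (3.000,1.780)–(3.207,2.000)
cell (3,2): code 0001 → (3.207,2.000)–(3.000,2.820)
total: 12 segments, chained into 1 closed loop(s), length Σ = 9.477509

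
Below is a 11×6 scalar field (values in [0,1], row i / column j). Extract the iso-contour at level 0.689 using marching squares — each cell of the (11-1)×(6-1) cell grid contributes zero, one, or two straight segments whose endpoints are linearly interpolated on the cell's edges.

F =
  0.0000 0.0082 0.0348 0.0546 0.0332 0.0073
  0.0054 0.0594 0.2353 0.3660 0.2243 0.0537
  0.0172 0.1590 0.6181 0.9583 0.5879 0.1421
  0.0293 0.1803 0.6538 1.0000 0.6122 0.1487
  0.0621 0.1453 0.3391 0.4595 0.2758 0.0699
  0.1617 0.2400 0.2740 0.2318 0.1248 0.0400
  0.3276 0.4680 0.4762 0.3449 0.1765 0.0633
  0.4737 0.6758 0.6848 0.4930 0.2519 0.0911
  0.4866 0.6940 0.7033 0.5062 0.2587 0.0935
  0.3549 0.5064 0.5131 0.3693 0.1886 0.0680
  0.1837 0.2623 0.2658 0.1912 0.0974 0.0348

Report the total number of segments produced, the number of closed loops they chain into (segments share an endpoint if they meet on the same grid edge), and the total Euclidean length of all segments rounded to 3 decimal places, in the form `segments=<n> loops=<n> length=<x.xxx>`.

segments=12 loops=2 length=9.144

cell (1,2): code 0100 → (1.545,3.000)–(2.000,2.208)
cell (1,3): code 1000 → (2.000,3.727)–(1.545,3.000)
cell (2,2): code 0110 → (2.000,2.208)–(3.000,2.102)
cell (2,3): code 1001 → (3.000,3.802)–(2.000,3.727)
cell (3,2): code 0010 → (3.000,2.102)–(3.575,3.000)
cell (3,3): code 0001 → (3.575,3.000)–(3.000,3.802)
cell (7,0): code 0100 → (7.725,1.000)–(8.000,0.976)
cell (7,1): code 1100 → (7.227,2.000)–(7.725,1.000)
cell (7,2): code 1000 → (8.000,2.073)–(7.227,2.000)
cell (8,0): code 0010 → (8.000,0.976)–(8.027,1.000)
cell (8,1): code 0011 → (8.027,1.000)–(8.075,2.000)
cell (8,2): code 0001 → (8.075,2.000)–(8.000,2.073)
total: 12 segments, chained into 2 closed loop(s), length Σ = 9.143695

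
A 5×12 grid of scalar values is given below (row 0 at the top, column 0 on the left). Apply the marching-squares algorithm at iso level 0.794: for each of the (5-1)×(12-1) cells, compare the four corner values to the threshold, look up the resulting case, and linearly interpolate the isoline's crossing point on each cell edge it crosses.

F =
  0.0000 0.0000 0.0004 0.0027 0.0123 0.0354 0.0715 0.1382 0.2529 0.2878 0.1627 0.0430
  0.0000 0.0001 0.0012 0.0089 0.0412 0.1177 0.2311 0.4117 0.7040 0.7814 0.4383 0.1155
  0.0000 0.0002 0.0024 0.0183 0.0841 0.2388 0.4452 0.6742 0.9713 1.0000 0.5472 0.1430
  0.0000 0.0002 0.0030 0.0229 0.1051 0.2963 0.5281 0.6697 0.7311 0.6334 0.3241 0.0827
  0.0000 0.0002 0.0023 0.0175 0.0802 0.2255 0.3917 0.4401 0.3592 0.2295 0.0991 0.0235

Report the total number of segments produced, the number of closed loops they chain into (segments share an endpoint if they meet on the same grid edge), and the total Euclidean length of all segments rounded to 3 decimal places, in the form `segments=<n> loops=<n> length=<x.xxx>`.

cell (1,7): code 0100 → (1.337,8.000)–(2.000,7.403)
cell (1,8): code 1100 → (1.058,9.000)–(1.337,8.000)
cell (1,9): code 1000 → (2.000,9.455)–(1.058,9.000)
cell (2,7): code 0010 → (2.000,7.403)–(2.738,8.000)
cell (2,8): code 0011 → (2.738,8.000)–(2.562,9.000)
cell (2,9): code 0001 → (2.562,9.000)–(2.000,9.455)
total: 6 segments, chained into 1 closed loop(s), length Σ = 5.664490

segments=6 loops=1 length=5.664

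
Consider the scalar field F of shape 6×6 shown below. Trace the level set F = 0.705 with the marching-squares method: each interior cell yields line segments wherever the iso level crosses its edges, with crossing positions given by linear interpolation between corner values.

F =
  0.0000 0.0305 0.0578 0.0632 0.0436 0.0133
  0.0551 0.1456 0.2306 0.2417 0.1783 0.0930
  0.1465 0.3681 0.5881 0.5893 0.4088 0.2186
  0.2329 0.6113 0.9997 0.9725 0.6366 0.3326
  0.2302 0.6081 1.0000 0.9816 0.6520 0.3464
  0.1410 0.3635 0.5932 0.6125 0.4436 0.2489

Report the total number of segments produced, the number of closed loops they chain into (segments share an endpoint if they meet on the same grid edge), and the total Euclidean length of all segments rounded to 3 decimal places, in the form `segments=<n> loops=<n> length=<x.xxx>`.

segments=8 loops=1 length=8.274

cell (2,1): code 0100 → (2.284,2.000)–(3.000,1.241)
cell (2,2): code 1100 → (2.302,3.000)–(2.284,2.000)
cell (2,3): code 1000 → (3.000,3.796)–(2.302,3.000)
cell (3,1): code 0110 → (3.000,1.241)–(4.000,1.247)
cell (3,3): code 1001 → (4.000,3.839)–(3.000,3.796)
cell (4,1): code 0010 → (4.000,1.247)–(4.725,2.000)
cell (4,2): code 0011 → (4.725,2.000)–(4.749,3.000)
cell (4,3): code 0001 → (4.749,3.000)–(4.000,3.839)
total: 8 segments, chained into 1 closed loop(s), length Σ = 8.273957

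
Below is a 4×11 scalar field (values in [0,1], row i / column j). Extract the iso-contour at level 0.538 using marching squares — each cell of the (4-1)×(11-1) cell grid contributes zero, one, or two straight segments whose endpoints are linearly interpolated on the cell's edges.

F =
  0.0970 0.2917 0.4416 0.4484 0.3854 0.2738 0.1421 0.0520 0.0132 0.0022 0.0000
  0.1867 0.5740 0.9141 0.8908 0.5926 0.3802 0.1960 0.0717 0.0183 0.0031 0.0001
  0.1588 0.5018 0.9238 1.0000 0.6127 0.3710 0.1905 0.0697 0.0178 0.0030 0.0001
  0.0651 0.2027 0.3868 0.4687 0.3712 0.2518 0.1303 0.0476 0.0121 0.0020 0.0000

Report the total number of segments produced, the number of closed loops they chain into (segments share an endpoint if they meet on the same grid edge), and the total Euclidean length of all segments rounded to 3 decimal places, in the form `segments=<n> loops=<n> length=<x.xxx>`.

segments=12 loops=1 length=9.637

cell (0,0): code 0100 → (0.872,1.000)–(1.000,0.907)
cell (0,1): code 1100 → (0.204,2.000)–(0.872,1.000)
cell (0,2): code 1100 → (0.203,3.000)–(0.204,2.000)
cell (0,3): code 1100 → (0.736,4.000)–(0.203,3.000)
cell (0,4): code 1000 → (1.000,4.257)–(0.736,4.000)
cell (1,0): code 0010 → (1.000,0.907)–(1.499,1.000)
cell (1,1): code 0111 → (1.499,1.000)–(2.000,1.086)
cell (1,4): code 1001 → (2.000,4.309)–(1.000,4.257)
cell (2,1): code 0010 → (2.000,1.086)–(2.718,2.000)
cell (2,2): code 0011 → (2.718,2.000)–(2.870,3.000)
cell (2,3): code 0011 → (2.870,3.000)–(2.309,4.000)
cell (2,4): code 0001 → (2.309,4.000)–(2.000,4.309)
total: 12 segments, chained into 1 closed loop(s), length Σ = 9.637223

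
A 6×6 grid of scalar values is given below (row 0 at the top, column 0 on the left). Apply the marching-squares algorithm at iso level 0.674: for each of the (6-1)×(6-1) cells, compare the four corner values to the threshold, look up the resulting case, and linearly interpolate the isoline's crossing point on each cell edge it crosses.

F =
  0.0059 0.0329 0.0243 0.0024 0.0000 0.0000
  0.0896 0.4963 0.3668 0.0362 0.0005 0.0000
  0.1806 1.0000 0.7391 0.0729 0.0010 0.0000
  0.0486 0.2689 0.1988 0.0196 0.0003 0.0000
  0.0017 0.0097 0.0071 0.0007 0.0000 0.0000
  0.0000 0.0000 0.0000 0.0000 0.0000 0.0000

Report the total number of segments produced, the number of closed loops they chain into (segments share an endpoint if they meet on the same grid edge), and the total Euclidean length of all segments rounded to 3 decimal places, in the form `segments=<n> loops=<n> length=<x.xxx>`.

cell (1,0): code 0100 → (1.353,1.000)–(2.000,0.602)
cell (1,1): code 1100 → (1.825,2.000)–(1.353,1.000)
cell (1,2): code 1000 → (2.000,2.098)–(1.825,2.000)
cell (2,0): code 0010 → (2.000,0.602)–(2.446,1.000)
cell (2,1): code 0011 → (2.446,1.000)–(2.120,2.000)
cell (2,2): code 0001 → (2.120,2.000)–(2.000,2.098)
total: 6 segments, chained into 1 closed loop(s), length Σ = 3.870313

segments=6 loops=1 length=3.870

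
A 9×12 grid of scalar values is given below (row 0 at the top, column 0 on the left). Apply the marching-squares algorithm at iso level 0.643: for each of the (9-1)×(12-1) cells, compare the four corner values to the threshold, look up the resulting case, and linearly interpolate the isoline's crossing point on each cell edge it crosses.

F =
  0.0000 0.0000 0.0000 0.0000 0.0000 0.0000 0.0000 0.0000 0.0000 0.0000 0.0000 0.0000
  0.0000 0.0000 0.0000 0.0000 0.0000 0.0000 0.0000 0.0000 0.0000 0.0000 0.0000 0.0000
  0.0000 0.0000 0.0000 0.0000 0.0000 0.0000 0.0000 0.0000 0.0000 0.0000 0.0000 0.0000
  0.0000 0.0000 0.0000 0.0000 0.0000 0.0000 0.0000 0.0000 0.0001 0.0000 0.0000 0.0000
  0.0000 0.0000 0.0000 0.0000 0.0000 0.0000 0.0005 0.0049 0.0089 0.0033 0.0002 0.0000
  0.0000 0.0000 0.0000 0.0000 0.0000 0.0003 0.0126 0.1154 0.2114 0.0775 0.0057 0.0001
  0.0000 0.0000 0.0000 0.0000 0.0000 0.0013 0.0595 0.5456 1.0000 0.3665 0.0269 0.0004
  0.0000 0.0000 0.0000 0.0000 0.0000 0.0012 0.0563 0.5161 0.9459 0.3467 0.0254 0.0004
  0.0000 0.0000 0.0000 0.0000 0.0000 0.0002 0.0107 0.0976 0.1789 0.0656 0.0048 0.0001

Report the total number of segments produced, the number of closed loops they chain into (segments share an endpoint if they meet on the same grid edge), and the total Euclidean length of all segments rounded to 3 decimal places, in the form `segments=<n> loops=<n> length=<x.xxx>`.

segments=6 loops=1 length=5.084

cell (5,7): code 0100 → (5.547,8.000)–(6.000,7.214)
cell (5,8): code 1000 → (6.000,8.564)–(5.547,8.000)
cell (6,7): code 0110 → (6.000,7.214)–(7.000,7.295)
cell (6,8): code 1001 → (7.000,8.506)–(6.000,8.564)
cell (7,7): code 0010 → (7.000,7.295)–(7.395,8.000)
cell (7,8): code 0001 → (7.395,8.000)–(7.000,8.506)
total: 6 segments, chained into 1 closed loop(s), length Σ = 5.083876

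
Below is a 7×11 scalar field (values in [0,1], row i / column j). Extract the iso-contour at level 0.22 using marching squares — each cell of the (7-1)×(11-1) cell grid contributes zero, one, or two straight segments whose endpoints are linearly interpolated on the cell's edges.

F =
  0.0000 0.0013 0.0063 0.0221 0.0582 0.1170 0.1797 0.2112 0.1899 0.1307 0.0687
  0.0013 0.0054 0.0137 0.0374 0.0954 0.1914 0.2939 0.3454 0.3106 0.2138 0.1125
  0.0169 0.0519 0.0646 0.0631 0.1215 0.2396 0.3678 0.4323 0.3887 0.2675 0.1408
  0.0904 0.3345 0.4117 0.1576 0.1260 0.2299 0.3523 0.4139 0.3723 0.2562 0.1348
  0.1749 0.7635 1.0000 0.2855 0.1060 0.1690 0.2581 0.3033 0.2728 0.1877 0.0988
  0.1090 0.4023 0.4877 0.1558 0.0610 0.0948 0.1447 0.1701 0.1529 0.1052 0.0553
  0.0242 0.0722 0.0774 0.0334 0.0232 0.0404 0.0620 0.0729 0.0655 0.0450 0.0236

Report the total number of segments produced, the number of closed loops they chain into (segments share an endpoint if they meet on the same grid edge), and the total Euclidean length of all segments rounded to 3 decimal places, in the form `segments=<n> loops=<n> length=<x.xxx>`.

segments=30 loops=2 length=24.108

cell (0,5): code 0100 → (0.353,6.000)–(1.000,5.279)
cell (0,6): code 1100 → (0.066,7.000)–(0.353,6.000)
cell (0,7): code 1100 → (0.249,8.000)–(0.066,7.000)
cell (0,8): code 1000 → (1.000,8.936)–(0.249,8.000)
cell (1,4): code 0100 → (1.593,5.000)–(2.000,4.834)
cell (1,5): code 1110 → (1.000,5.279)–(1.593,5.000)
cell (1,8): code 1101 → (1.115,9.000)–(1.000,8.936)
cell (1,9): code 1000 → (2.000,9.375)–(1.115,9.000)
cell (2,0): code 0100 → (2.595,1.000)–(3.000,0.531)
cell (2,1): code 1100 → (2.448,2.000)–(2.595,1.000)
cell (2,2): code 1000 → (3.000,2.754)–(2.448,2.000)
cell (2,4): code 0110 → (2.000,4.834)–(3.000,4.905)
cell (2,9): code 1001 → (3.000,9.298)–(2.000,9.375)
cell (3,0): code 0110 → (3.000,0.531)–(4.000,0.077)
cell (3,2): code 1101 → (3.488,3.000)–(3.000,2.754)
cell (3,3): code 1000 → (4.000,3.365)–(3.488,3.000)
cell (3,4): code 0010 → (3.000,4.905)–(3.163,5.000)
cell (3,5): code 0111 → (3.163,5.000)–(4.000,5.572)
cell (3,8): code 1011 → (4.000,8.620)–(3.528,9.000)
cell (3,9): code 0001 → (3.528,9.000)–(3.000,9.298)
cell (4,0): code 0110 → (4.000,0.077)–(5.000,0.378)
cell (4,2): code 1011 → (5.000,2.807)–(4.505,3.000)
cell (4,3): code 0001 → (4.505,3.000)–(4.000,3.365)
cell (4,5): code 0010 → (4.000,5.572)–(4.336,6.000)
cell (4,6): code 0011 → (4.336,6.000)–(4.625,7.000)
cell (4,7): code 0011 → (4.625,7.000)–(4.440,8.000)
cell (4,8): code 0001 → (4.440,8.000)–(4.000,8.620)
cell (5,0): code 0010 → (5.000,0.378)–(5.552,1.000)
cell (5,1): code 0011 → (5.552,1.000)–(5.652,2.000)
cell (5,2): code 0001 → (5.652,2.000)–(5.000,2.807)
total: 30 segments, chained into 2 closed loop(s), length Σ = 24.108268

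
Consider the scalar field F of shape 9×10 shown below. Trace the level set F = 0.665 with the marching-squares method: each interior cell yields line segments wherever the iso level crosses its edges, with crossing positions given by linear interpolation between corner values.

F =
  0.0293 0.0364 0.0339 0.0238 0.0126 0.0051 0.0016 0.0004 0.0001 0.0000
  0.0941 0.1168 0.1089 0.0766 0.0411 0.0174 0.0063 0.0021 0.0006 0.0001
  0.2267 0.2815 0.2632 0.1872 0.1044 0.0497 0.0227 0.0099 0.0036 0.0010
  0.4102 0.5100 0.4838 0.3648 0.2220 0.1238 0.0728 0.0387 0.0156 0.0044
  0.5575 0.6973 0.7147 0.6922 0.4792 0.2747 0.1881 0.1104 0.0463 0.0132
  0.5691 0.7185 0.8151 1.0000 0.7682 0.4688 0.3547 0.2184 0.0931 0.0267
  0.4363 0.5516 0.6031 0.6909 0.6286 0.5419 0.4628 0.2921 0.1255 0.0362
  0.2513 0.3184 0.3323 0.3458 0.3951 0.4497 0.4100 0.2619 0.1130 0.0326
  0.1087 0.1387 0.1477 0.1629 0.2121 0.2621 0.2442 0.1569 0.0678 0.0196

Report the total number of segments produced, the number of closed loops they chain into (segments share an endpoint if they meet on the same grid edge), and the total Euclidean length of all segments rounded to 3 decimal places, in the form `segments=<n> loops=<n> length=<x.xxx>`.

cell (3,0): code 0100 → (3.828,1.000)–(4.000,0.769)
cell (3,1): code 1100 → (3.785,2.000)–(3.828,1.000)
cell (3,2): code 1100 → (3.917,3.000)–(3.785,2.000)
cell (3,3): code 1000 → (4.000,3.128)–(3.917,3.000)
cell (4,0): code 0110 → (4.000,0.769)–(5.000,0.642)
cell (4,3): code 1101 → (4.643,4.000)–(4.000,3.128)
cell (4,4): code 1000 → (5.000,4.345)–(4.643,4.000)
cell (5,0): code 0010 → (5.000,0.642)–(5.321,1.000)
cell (5,1): code 0011 → (5.321,1.000)–(5.708,2.000)
cell (5,2): code 0111 → (5.708,2.000)–(6.000,2.705)
cell (5,3): code 1011 → (6.000,3.416)–(5.739,4.000)
cell (5,4): code 0001 → (5.739,4.000)–(5.000,4.345)
cell (6,2): code 0010 → (6.000,2.705)–(6.075,3.000)
cell (6,3): code 0001 → (6.075,3.000)–(6.000,3.416)
total: 14 segments, chained into 1 closed loop(s), length Σ = 9.536687

segments=14 loops=1 length=9.537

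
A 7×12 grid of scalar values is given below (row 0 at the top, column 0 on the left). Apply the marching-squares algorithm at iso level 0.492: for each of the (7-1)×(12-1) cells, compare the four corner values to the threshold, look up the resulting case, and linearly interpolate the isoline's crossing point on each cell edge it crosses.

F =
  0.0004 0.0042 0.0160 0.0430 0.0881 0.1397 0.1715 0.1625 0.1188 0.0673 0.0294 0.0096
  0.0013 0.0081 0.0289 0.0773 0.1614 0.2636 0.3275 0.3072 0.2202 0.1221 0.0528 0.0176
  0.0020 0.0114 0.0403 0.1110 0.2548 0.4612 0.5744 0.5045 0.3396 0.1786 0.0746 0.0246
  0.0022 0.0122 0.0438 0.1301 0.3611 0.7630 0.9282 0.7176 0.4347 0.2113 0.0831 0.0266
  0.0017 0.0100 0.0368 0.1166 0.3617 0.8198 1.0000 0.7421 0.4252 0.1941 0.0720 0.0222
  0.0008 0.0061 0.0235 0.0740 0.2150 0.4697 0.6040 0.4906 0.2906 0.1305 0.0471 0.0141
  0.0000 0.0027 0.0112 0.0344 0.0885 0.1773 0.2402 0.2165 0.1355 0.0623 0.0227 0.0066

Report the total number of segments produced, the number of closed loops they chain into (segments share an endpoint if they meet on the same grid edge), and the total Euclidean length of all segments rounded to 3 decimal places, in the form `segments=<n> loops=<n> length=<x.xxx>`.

cell (1,5): code 0100 → (1.666,6.000)–(2.000,5.272)
cell (1,6): code 1100 → (1.937,7.000)–(1.666,6.000)
cell (1,7): code 1000 → (2.000,7.076)–(1.937,7.000)
cell (2,4): code 0100 → (2.102,5.000)–(3.000,4.326)
cell (2,5): code 1110 → (2.000,5.272)–(2.102,5.000)
cell (2,7): code 1001 → (3.000,7.797)–(2.000,7.076)
cell (3,4): code 0110 → (3.000,4.326)–(4.000,4.284)
cell (3,7): code 1001 → (4.000,7.789)–(3.000,7.797)
cell (4,4): code 0010 → (4.000,4.284)–(4.936,5.000)
cell (4,5): code 0111 → (4.936,5.000)–(5.000,5.166)
cell (4,6): code 1011 → (5.000,6.988)–(4.994,7.000)
cell (4,7): code 0001 → (4.994,7.000)–(4.000,7.789)
cell (5,5): code 0010 → (5.000,5.166)–(5.308,6.000)
cell (5,6): code 0001 → (5.308,6.000)–(5.000,6.988)
total: 14 segments, chained into 1 closed loop(s), length Σ = 11.145943

segments=14 loops=1 length=11.146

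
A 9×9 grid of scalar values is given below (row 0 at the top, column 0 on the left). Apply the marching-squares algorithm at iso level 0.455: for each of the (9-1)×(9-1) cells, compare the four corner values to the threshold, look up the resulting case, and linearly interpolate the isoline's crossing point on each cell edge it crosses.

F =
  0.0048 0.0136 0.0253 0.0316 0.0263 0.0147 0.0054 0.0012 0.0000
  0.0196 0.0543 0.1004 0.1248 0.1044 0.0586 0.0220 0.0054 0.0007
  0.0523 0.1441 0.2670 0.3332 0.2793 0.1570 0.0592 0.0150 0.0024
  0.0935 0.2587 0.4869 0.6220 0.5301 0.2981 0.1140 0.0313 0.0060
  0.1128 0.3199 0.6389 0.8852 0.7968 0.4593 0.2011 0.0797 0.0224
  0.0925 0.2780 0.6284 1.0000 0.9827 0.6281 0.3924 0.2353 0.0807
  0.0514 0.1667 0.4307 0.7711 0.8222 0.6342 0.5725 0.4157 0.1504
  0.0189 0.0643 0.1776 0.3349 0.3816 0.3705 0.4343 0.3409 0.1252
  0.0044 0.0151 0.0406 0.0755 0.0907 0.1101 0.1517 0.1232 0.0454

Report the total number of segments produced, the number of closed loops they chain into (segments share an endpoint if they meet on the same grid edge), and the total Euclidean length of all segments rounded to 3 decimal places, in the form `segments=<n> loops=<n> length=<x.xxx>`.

segments=18 loops=1 length=15.236

cell (2,1): code 0100 → (2.855,2.000)–(3.000,1.860)
cell (2,2): code 1100 → (2.422,3.000)–(2.855,2.000)
cell (2,3): code 1100 → (2.701,4.000)–(2.422,3.000)
cell (2,4): code 1000 → (3.000,4.324)–(2.701,4.000)
cell (3,1): code 0110 → (3.000,1.860)–(4.000,1.424)
cell (3,4): code 1101 → (3.973,5.000)–(3.000,4.324)
cell (3,5): code 1000 → (4.000,5.017)–(3.973,5.000)
cell (4,1): code 0110 → (4.000,1.424)–(5.000,1.505)
cell (4,5): code 1001 → (5.000,5.734)–(4.000,5.017)
cell (5,1): code 0010 → (5.000,1.505)–(5.877,2.000)
cell (5,2): code 0111 → (5.877,2.000)–(6.000,2.071)
cell (5,5): code 1101 → (5.348,6.000)–(5.000,5.734)
cell (5,6): code 1000 → (6.000,6.749)–(5.348,6.000)
cell (6,2): code 0010 → (6.000,2.071)–(6.725,3.000)
cell (6,3): code 0011 → (6.725,3.000)–(6.833,4.000)
cell (6,4): code 0011 → (6.833,4.000)–(6.680,5.000)
cell (6,5): code 0011 → (6.680,5.000)–(6.850,6.000)
cell (6,6): code 0001 → (6.850,6.000)–(6.000,6.749)
total: 18 segments, chained into 1 closed loop(s), length Σ = 15.236025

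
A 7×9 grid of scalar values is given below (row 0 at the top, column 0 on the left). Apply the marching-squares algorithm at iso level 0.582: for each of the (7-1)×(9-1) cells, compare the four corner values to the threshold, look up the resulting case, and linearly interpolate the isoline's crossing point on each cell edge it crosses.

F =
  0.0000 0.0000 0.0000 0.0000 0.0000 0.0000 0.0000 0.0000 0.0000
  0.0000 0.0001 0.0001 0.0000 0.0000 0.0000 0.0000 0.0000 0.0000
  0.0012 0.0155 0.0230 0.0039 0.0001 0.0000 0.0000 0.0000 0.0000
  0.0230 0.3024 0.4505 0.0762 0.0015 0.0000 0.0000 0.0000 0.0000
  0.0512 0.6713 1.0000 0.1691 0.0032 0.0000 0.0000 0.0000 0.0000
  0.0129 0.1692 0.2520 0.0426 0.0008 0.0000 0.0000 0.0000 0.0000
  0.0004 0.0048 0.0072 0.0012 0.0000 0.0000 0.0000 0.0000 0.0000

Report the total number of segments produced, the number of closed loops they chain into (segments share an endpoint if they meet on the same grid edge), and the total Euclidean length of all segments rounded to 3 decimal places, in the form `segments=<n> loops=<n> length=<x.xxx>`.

segments=6 loops=1 length=4.371

cell (3,0): code 0100 → (3.758,1.000)–(4.000,0.856)
cell (3,1): code 1100 → (3.239,2.000)–(3.758,1.000)
cell (3,2): code 1000 → (4.000,2.503)–(3.239,2.000)
cell (4,0): code 0010 → (4.000,0.856)–(4.178,1.000)
cell (4,1): code 0011 → (4.178,1.000)–(4.559,2.000)
cell (4,2): code 0001 → (4.559,2.000)–(4.000,2.503)
total: 6 segments, chained into 1 closed loop(s), length Σ = 4.371008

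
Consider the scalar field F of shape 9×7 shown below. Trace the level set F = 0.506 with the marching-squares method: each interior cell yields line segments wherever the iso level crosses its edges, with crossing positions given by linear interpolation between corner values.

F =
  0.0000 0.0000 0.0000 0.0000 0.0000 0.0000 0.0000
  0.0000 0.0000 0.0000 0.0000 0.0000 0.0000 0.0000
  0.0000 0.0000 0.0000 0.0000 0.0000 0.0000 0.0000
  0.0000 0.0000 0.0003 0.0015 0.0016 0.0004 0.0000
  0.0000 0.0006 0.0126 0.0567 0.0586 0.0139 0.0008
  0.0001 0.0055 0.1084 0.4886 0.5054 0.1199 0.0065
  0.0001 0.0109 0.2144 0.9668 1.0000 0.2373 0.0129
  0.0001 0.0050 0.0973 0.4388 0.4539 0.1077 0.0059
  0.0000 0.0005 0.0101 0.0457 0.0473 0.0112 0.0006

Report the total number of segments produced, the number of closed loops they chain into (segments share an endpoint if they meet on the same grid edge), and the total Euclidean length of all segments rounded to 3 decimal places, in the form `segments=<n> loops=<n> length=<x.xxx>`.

segments=6 loops=1 length=6.512

cell (5,2): code 0100 → (5.036,3.000)–(6.000,2.388)
cell (5,3): code 1100 → (5.001,4.000)–(5.036,3.000)
cell (5,4): code 1000 → (6.000,4.648)–(5.001,4.000)
cell (6,2): code 0010 → (6.000,2.388)–(6.873,3.000)
cell (6,3): code 0011 → (6.873,3.000)–(6.905,4.000)
cell (6,4): code 0001 → (6.905,4.000)–(6.000,4.648)
total: 6 segments, chained into 1 closed loop(s), length Σ = 6.512056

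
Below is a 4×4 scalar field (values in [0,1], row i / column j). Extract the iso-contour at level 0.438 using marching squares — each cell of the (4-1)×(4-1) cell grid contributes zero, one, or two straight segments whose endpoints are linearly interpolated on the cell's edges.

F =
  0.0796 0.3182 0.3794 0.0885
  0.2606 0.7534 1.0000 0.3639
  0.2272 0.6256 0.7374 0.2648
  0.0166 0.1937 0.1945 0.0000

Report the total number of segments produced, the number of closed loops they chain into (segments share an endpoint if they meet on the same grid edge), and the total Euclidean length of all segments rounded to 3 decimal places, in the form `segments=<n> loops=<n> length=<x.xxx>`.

cell (0,0): code 0100 → (0.275,1.000)–(1.000,0.360)
cell (0,1): code 1100 → (0.094,2.000)–(0.275,1.000)
cell (0,2): code 1000 → (1.000,2.884)–(0.094,2.000)
cell (1,0): code 0110 → (1.000,0.360)–(2.000,0.529)
cell (1,2): code 1001 → (2.000,2.634)–(1.000,2.884)
cell (2,0): code 0010 → (2.000,0.529)–(2.434,1.000)
cell (2,1): code 0011 → (2.434,1.000)–(2.551,2.000)
cell (2,2): code 0001 → (2.551,2.000)–(2.000,2.634)
total: 8 segments, chained into 1 closed loop(s), length Σ = 7.780629

segments=8 loops=1 length=7.781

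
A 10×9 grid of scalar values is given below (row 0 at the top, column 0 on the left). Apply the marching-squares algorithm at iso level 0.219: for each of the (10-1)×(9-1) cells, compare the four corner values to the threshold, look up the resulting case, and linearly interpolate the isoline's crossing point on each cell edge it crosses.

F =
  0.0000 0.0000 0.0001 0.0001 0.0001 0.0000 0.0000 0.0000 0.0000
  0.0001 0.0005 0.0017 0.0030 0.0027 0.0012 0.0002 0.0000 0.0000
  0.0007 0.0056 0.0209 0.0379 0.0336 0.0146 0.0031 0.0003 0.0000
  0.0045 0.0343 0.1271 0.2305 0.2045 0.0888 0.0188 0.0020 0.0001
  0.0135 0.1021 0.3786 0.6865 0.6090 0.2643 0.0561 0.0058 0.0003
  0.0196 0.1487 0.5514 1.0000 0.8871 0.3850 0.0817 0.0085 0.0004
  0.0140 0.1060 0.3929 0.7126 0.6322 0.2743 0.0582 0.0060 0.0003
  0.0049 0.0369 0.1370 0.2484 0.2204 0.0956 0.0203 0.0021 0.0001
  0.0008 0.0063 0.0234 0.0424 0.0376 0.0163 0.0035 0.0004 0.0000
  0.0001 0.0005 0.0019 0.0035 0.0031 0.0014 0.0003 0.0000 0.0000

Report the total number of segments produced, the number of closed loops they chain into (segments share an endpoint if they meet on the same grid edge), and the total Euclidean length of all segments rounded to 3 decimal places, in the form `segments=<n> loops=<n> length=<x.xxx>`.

segments=18 loops=1 length=13.304

cell (2,2): code 0100 → (2.940,3.000)–(3.000,2.889)
cell (2,3): code 1000 → (3.000,3.442)–(2.940,3.000)
cell (3,1): code 0100 → (3.365,2.000)–(4.000,1.423)
cell (3,2): code 1110 → (3.000,2.889)–(3.365,2.000)
cell (3,3): code 1101 → (3.036,4.000)–(3.000,3.442)
cell (3,4): code 1100 → (3.742,5.000)–(3.036,4.000)
cell (3,5): code 1000 → (4.000,5.218)–(3.742,5.000)
cell (4,1): code 0110 → (4.000,1.423)–(5.000,1.175)
cell (4,5): code 1001 → (5.000,5.547)–(4.000,5.218)
cell (5,1): code 0110 → (5.000,1.175)–(6.000,1.394)
cell (5,5): code 1001 → (6.000,5.256)–(5.000,5.547)
cell (6,1): code 0010 → (6.000,1.394)–(6.680,2.000)
cell (6,2): code 0111 → (6.680,2.000)–(7.000,2.736)
cell (6,4): code 1011 → (7.000,4.011)–(6.309,5.000)
cell (6,5): code 0001 → (6.309,5.000)–(6.000,5.256)
cell (7,2): code 0010 → (7.000,2.736)–(7.143,3.000)
cell (7,3): code 0011 → (7.143,3.000)–(7.008,4.000)
cell (7,4): code 0001 → (7.008,4.000)–(7.000,4.011)
total: 18 segments, chained into 1 closed loop(s), length Σ = 13.304287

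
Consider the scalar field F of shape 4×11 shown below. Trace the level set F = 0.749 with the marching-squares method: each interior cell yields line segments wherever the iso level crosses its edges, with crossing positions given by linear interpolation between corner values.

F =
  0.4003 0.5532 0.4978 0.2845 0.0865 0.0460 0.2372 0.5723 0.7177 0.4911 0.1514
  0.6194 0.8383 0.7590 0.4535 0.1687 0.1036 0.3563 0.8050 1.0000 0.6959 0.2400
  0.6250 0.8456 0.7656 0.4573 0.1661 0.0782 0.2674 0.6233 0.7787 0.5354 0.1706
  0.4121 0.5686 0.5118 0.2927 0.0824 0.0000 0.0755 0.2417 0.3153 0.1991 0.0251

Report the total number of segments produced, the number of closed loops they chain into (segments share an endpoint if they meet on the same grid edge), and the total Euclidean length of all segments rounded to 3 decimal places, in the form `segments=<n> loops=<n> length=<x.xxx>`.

segments=16 loops=2 length=10.921

cell (0,0): code 0100 → (0.687,1.000)–(1.000,0.592)
cell (0,1): code 1100 → (0.962,2.000)–(0.687,1.000)
cell (0,2): code 1000 → (1.000,2.033)–(0.962,2.000)
cell (0,6): code 0100 → (0.759,7.000)–(1.000,6.875)
cell (0,7): code 1100 → (0.111,8.000)–(0.759,7.000)
cell (0,8): code 1000 → (1.000,8.825)–(0.111,8.000)
cell (1,0): code 0110 → (1.000,0.592)–(2.000,0.562)
cell (1,2): code 1001 → (2.000,2.054)–(1.000,2.033)
cell (1,6): code 0010 → (1.000,6.875)–(1.308,7.000)
cell (1,7): code 0111 → (1.308,7.000)–(2.000,7.809)
cell (1,8): code 1001 → (2.000,8.122)–(1.000,8.825)
cell (2,0): code 0010 → (2.000,0.562)–(2.349,1.000)
cell (2,1): code 0011 → (2.349,1.000)–(2.065,2.000)
cell (2,2): code 0001 → (2.065,2.000)–(2.000,2.054)
cell (2,7): code 0010 → (2.000,7.809)–(2.064,8.000)
cell (2,8): code 0001 → (2.064,8.000)–(2.000,8.122)
total: 16 segments, chained into 2 closed loop(s), length Σ = 10.921366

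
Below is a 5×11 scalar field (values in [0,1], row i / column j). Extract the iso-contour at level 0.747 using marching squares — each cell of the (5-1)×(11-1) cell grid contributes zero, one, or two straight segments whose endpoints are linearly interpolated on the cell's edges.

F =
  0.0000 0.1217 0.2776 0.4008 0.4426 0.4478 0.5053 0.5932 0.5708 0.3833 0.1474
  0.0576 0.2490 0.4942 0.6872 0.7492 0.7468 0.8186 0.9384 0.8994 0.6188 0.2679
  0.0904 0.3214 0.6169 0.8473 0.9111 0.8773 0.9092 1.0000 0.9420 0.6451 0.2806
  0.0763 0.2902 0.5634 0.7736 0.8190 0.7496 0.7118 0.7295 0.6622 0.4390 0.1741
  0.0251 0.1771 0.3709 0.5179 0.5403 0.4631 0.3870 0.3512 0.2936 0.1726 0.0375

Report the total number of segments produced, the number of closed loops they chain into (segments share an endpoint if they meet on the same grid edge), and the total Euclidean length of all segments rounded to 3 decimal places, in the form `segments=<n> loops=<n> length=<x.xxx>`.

cell (0,3): code 0100 → (0.993,4.000)–(1.000,3.965)
cell (0,4): code 1000 → (1.000,4.917)–(0.993,4.000)
cell (0,5): code 0100 → (0.771,6.000)–(1.000,5.003)
cell (0,6): code 1100 → (0.446,7.000)–(0.771,6.000)
cell (0,7): code 1100 → (0.536,8.000)–(0.446,7.000)
cell (0,8): code 1000 → (1.000,8.543)–(0.536,8.000)
cell (1,2): code 0100 → (1.374,3.000)–(2.000,2.565)
cell (1,3): code 1110 → (1.000,3.965)–(1.374,3.000)
cell (1,4): code 1101 → (1.002,5.000)–(1.000,4.917)
cell (1,5): code 1110 → (1.000,5.003)–(1.002,5.000)
cell (1,8): code 1001 → (2.000,8.657)–(1.000,8.543)
cell (2,2): code 0110 → (2.000,2.565)–(3.000,2.873)
cell (2,5): code 1011 → (3.000,5.069)–(2.822,6.000)
cell (2,6): code 0011 → (2.822,6.000)–(2.935,7.000)
cell (2,7): code 0011 → (2.935,7.000)–(2.697,8.000)
cell (2,8): code 0001 → (2.697,8.000)–(2.000,8.657)
cell (3,2): code 0010 → (3.000,2.873)–(3.104,3.000)
cell (3,3): code 0011 → (3.104,3.000)–(3.258,4.000)
cell (3,4): code 0011 → (3.258,4.000)–(3.009,5.000)
cell (3,5): code 0001 → (3.009,5.000)–(3.000,5.069)
total: 20 segments, chained into 1 closed loop(s), length Σ = 14.898653

segments=20 loops=1 length=14.899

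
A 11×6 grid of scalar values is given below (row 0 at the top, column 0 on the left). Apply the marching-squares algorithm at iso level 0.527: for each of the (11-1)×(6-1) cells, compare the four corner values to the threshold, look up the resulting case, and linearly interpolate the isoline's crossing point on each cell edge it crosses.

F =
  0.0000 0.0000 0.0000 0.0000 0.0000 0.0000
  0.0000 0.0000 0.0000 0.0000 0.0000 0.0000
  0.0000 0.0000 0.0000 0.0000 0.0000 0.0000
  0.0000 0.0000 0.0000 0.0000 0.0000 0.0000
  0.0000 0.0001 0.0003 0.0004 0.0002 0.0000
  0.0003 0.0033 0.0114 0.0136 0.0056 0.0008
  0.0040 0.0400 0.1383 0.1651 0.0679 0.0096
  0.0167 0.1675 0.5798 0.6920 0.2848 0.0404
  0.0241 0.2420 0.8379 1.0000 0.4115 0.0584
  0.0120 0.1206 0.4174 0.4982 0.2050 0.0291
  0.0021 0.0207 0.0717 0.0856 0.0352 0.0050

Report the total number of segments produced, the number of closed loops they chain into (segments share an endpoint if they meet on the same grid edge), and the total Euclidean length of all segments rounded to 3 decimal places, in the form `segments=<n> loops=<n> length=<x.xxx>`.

cell (6,1): code 0100 → (6.880,2.000)–(7.000,1.872)
cell (6,2): code 1100 → (6.687,3.000)–(6.880,2.000)
cell (6,3): code 1000 → (7.000,3.405)–(6.687,3.000)
cell (7,1): code 0110 → (7.000,1.872)–(8.000,1.478)
cell (7,3): code 1001 → (8.000,3.804)–(7.000,3.405)
cell (8,1): code 0010 → (8.000,1.478)–(8.739,2.000)
cell (8,2): code 0011 → (8.739,2.000)–(8.943,3.000)
cell (8,3): code 0001 → (8.943,3.000)–(8.000,3.804)
total: 8 segments, chained into 1 closed loop(s), length Σ = 7.021180

segments=8 loops=1 length=7.021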